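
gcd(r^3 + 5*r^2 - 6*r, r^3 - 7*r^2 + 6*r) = r^2 - r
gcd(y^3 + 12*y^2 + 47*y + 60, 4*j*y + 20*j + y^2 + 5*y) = y + 5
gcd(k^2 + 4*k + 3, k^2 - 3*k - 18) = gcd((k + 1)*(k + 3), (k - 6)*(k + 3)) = k + 3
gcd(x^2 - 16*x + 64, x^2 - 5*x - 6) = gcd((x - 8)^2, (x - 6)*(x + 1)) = 1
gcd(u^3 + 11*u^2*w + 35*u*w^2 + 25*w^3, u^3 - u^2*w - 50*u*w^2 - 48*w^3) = u + w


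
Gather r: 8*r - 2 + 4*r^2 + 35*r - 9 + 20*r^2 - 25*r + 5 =24*r^2 + 18*r - 6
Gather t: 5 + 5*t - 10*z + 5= 5*t - 10*z + 10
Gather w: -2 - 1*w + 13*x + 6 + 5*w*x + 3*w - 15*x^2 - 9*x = w*(5*x + 2) - 15*x^2 + 4*x + 4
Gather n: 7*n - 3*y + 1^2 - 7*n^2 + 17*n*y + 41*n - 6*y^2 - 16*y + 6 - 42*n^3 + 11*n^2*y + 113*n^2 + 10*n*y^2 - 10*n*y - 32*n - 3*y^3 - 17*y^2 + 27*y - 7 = -42*n^3 + n^2*(11*y + 106) + n*(10*y^2 + 7*y + 16) - 3*y^3 - 23*y^2 + 8*y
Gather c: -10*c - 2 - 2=-10*c - 4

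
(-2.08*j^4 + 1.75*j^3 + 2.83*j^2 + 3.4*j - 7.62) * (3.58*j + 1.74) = -7.4464*j^5 + 2.6458*j^4 + 13.1764*j^3 + 17.0962*j^2 - 21.3636*j - 13.2588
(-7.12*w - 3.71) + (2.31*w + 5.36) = 1.65 - 4.81*w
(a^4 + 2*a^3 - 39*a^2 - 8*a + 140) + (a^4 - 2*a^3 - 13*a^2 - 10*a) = 2*a^4 - 52*a^2 - 18*a + 140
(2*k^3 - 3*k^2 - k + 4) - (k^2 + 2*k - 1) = 2*k^3 - 4*k^2 - 3*k + 5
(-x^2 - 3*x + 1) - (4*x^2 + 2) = -5*x^2 - 3*x - 1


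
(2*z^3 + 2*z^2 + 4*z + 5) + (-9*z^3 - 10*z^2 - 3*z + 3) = -7*z^3 - 8*z^2 + z + 8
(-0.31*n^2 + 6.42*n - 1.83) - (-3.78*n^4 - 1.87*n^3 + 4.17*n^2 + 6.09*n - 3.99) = 3.78*n^4 + 1.87*n^3 - 4.48*n^2 + 0.33*n + 2.16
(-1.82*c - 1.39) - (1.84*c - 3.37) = 1.98 - 3.66*c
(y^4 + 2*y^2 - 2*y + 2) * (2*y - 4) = 2*y^5 - 4*y^4 + 4*y^3 - 12*y^2 + 12*y - 8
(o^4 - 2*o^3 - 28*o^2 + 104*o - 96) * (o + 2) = o^5 - 32*o^3 + 48*o^2 + 112*o - 192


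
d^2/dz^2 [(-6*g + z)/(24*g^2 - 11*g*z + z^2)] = 2*(-(6*g - z)*(11*g - 2*z)^2 + (17*g - 3*z)*(24*g^2 - 11*g*z + z^2))/(24*g^2 - 11*g*z + z^2)^3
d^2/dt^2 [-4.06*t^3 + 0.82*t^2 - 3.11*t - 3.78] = 1.64 - 24.36*t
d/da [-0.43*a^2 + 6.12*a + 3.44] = 6.12 - 0.86*a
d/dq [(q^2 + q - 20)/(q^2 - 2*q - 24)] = (-3*q^2 - 8*q - 64)/(q^4 - 4*q^3 - 44*q^2 + 96*q + 576)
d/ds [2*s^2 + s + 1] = 4*s + 1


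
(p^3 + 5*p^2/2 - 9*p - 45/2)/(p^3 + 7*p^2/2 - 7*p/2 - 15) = (p - 3)/(p - 2)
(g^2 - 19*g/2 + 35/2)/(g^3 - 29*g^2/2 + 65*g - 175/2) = 1/(g - 5)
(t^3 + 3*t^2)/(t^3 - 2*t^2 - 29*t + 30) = t^2*(t + 3)/(t^3 - 2*t^2 - 29*t + 30)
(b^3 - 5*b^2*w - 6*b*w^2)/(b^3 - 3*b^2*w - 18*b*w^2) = (b + w)/(b + 3*w)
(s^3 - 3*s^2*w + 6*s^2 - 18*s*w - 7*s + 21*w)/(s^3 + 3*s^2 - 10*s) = (s^3 - 3*s^2*w + 6*s^2 - 18*s*w - 7*s + 21*w)/(s*(s^2 + 3*s - 10))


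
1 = 1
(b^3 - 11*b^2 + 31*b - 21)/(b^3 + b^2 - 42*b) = (b^3 - 11*b^2 + 31*b - 21)/(b*(b^2 + b - 42))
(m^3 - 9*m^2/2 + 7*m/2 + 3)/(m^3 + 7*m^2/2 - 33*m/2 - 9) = (m - 2)/(m + 6)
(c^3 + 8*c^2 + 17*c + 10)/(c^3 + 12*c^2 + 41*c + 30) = (c + 2)/(c + 6)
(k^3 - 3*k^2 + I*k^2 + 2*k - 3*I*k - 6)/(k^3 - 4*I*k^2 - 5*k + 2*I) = (k^2 + k*(-3 + 2*I) - 6*I)/(k^2 - 3*I*k - 2)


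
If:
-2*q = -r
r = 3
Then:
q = 3/2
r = 3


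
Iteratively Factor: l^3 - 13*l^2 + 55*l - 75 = (l - 5)*(l^2 - 8*l + 15) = (l - 5)*(l - 3)*(l - 5)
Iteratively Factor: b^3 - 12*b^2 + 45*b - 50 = (b - 5)*(b^2 - 7*b + 10) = (b - 5)*(b - 2)*(b - 5)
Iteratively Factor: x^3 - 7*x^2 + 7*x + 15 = (x - 3)*(x^2 - 4*x - 5) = (x - 3)*(x + 1)*(x - 5)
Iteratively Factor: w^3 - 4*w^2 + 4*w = (w)*(w^2 - 4*w + 4) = w*(w - 2)*(w - 2)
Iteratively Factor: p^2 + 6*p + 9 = (p + 3)*(p + 3)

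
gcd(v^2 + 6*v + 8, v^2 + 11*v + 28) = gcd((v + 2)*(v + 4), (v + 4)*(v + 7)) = v + 4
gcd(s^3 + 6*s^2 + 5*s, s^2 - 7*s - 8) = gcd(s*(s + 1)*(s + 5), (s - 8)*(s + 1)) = s + 1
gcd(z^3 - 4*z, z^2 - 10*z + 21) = 1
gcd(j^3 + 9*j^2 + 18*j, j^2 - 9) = j + 3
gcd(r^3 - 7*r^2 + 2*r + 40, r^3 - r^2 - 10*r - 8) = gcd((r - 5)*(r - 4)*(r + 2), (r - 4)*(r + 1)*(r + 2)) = r^2 - 2*r - 8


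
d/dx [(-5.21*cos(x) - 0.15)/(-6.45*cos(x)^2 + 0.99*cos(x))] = (-0.789160361274323 - 0.0454410956587902/cos(x) + 0.00348733989939551/cos(x)^2)*sin(x)/(-0.97698355666399*cos(x)^2 + 0.299911231348015*cos(x) - 0.0230164433360105)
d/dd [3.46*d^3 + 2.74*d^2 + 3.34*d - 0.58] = 10.38*d^2 + 5.48*d + 3.34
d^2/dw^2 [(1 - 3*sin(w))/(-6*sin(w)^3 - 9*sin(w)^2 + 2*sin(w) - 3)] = (-432*sin(w)^7 - 162*sin(w)^6 + 855*sin(w)^5 + 1488*sin(w)^4 - 36*sin(w)^3 - 1184*sin(w)^2 - 291*sin(w) + 82)/(6*sin(w)^3 + 9*sin(w)^2 - 2*sin(w) + 3)^3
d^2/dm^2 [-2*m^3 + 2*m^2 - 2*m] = 4 - 12*m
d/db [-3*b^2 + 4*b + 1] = 4 - 6*b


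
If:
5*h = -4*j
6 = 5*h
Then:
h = 6/5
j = -3/2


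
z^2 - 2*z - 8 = (z - 4)*(z + 2)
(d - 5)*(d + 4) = d^2 - d - 20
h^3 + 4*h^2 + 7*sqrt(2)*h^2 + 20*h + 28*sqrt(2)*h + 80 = (h + 4)*(h + 2*sqrt(2))*(h + 5*sqrt(2))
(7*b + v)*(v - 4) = 7*b*v - 28*b + v^2 - 4*v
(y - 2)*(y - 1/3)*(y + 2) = y^3 - y^2/3 - 4*y + 4/3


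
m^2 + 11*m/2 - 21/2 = (m - 3/2)*(m + 7)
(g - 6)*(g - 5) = g^2 - 11*g + 30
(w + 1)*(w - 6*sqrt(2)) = w^2 - 6*sqrt(2)*w + w - 6*sqrt(2)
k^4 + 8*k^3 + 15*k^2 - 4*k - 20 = (k - 1)*(k + 2)^2*(k + 5)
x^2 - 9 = (x - 3)*(x + 3)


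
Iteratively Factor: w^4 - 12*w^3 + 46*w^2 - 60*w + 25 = (w - 1)*(w^3 - 11*w^2 + 35*w - 25) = (w - 5)*(w - 1)*(w^2 - 6*w + 5) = (w - 5)^2*(w - 1)*(w - 1)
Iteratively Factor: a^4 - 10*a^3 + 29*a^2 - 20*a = (a - 1)*(a^3 - 9*a^2 + 20*a) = (a - 5)*(a - 1)*(a^2 - 4*a) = (a - 5)*(a - 4)*(a - 1)*(a)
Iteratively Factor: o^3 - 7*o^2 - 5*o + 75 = (o - 5)*(o^2 - 2*o - 15) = (o - 5)*(o + 3)*(o - 5)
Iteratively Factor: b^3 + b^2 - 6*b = (b)*(b^2 + b - 6) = b*(b - 2)*(b + 3)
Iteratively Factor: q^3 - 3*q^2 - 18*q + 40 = (q + 4)*(q^2 - 7*q + 10) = (q - 2)*(q + 4)*(q - 5)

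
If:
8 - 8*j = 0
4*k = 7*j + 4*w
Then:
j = 1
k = w + 7/4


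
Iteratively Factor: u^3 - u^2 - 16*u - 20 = (u + 2)*(u^2 - 3*u - 10) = (u - 5)*(u + 2)*(u + 2)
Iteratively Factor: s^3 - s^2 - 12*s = (s - 4)*(s^2 + 3*s) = (s - 4)*(s + 3)*(s)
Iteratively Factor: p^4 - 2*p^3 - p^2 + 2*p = (p)*(p^3 - 2*p^2 - p + 2) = p*(p + 1)*(p^2 - 3*p + 2) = p*(p - 2)*(p + 1)*(p - 1)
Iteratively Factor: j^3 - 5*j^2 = (j - 5)*(j^2) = j*(j - 5)*(j)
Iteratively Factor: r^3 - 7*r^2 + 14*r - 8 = (r - 4)*(r^2 - 3*r + 2) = (r - 4)*(r - 2)*(r - 1)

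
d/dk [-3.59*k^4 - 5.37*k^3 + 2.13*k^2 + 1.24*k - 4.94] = -14.36*k^3 - 16.11*k^2 + 4.26*k + 1.24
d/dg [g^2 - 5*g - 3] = 2*g - 5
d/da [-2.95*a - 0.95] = -2.95000000000000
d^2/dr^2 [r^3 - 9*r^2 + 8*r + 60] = 6*r - 18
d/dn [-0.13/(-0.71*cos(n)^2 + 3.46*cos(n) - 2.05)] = (0.1846*cos(n) - 0.4498)*sin(n)/(0.71*cos(n)^2 - 3.46*cos(n) + 2.05)^2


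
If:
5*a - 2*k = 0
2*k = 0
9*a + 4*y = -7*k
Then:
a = 0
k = 0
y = 0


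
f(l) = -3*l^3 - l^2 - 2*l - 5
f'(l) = -9*l^2 - 2*l - 2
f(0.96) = -10.50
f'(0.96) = -12.21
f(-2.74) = 54.68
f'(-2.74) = -64.09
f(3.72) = -180.71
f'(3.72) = -133.99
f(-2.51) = 41.16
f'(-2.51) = -53.68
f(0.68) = -7.77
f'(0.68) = -7.52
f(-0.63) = -3.39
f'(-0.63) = -4.31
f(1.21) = -14.20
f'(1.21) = -17.60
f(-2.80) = 58.62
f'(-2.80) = -66.96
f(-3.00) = 73.00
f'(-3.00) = -77.00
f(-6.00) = 619.00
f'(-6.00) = -314.00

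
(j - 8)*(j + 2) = j^2 - 6*j - 16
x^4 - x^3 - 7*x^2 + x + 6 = (x - 3)*(x - 1)*(x + 1)*(x + 2)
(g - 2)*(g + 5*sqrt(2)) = g^2 - 2*g + 5*sqrt(2)*g - 10*sqrt(2)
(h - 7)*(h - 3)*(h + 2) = h^3 - 8*h^2 + h + 42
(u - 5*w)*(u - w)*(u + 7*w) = u^3 + u^2*w - 37*u*w^2 + 35*w^3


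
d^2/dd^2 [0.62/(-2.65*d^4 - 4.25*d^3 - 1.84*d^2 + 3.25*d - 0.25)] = ((19.716*d^2 + 15.81*d + 2.2816)*(2.65*d^4 + 4.25*d^3 + 1.84*d^2 - 3.25*d + 0.25) - 0.62*(10.6*d^3 + 12.75*d^2 + 3.68*d - 3.25)*(21.2*d^3 + 25.5*d^2 + 7.36*d - 6.5))/(2.65*d^4 + 4.25*d^3 + 1.84*d^2 - 3.25*d + 0.25)^3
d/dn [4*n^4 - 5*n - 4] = 16*n^3 - 5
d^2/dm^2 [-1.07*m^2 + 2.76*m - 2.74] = -2.14000000000000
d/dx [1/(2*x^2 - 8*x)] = (2 - x)/(x^2*(x - 4)^2)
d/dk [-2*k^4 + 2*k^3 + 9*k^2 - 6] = 2*k*(-4*k^2 + 3*k + 9)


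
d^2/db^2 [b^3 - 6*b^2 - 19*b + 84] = 6*b - 12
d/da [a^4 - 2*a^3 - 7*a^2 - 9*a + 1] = 4*a^3 - 6*a^2 - 14*a - 9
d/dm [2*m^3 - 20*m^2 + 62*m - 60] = 6*m^2 - 40*m + 62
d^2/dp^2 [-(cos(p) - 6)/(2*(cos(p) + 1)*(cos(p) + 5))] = ((1 - cos(2*p))^2 - 17*cos(p) - 214*cos(2*p) - 31*cos(3*p) + 1510)/(8*(cos(p) + 1)^2*(cos(p) + 5)^3)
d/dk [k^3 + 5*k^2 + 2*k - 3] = 3*k^2 + 10*k + 2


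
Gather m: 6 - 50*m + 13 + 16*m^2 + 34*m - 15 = 16*m^2 - 16*m + 4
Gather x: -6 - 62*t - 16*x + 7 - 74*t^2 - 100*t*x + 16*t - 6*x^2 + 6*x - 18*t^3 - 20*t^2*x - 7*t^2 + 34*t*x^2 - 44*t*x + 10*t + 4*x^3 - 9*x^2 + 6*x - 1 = -18*t^3 - 81*t^2 - 36*t + 4*x^3 + x^2*(34*t - 15) + x*(-20*t^2 - 144*t - 4)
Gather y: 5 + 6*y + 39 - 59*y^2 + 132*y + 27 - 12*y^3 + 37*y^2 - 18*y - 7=-12*y^3 - 22*y^2 + 120*y + 64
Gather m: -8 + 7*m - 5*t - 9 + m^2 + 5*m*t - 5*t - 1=m^2 + m*(5*t + 7) - 10*t - 18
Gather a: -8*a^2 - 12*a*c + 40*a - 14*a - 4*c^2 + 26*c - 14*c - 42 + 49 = -8*a^2 + a*(26 - 12*c) - 4*c^2 + 12*c + 7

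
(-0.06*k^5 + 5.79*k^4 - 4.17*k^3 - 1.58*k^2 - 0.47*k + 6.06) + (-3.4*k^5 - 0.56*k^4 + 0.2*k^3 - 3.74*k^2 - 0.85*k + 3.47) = -3.46*k^5 + 5.23*k^4 - 3.97*k^3 - 5.32*k^2 - 1.32*k + 9.53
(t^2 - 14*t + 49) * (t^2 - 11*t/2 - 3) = t^4 - 39*t^3/2 + 123*t^2 - 455*t/2 - 147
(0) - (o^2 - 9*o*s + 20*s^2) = -o^2 + 9*o*s - 20*s^2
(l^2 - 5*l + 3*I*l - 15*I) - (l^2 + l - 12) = -6*l + 3*I*l + 12 - 15*I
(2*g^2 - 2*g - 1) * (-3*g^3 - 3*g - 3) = -6*g^5 + 6*g^4 - 3*g^3 + 9*g + 3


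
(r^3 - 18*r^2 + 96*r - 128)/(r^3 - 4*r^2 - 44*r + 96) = (r - 8)/(r + 6)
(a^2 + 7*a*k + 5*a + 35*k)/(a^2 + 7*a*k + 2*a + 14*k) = (a + 5)/(a + 2)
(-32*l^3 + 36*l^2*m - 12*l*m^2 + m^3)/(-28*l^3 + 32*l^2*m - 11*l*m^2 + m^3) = (8*l - m)/(7*l - m)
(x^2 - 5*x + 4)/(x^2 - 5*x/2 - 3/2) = 2*(-x^2 + 5*x - 4)/(-2*x^2 + 5*x + 3)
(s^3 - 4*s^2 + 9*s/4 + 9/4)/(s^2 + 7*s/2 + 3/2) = (2*s^2 - 9*s + 9)/(2*(s + 3))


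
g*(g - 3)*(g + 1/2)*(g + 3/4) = g^4 - 7*g^3/4 - 27*g^2/8 - 9*g/8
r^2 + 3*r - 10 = (r - 2)*(r + 5)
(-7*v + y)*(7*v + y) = -49*v^2 + y^2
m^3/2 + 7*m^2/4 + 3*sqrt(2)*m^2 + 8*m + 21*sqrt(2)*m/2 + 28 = (m/2 + sqrt(2))*(m + 7/2)*(m + 4*sqrt(2))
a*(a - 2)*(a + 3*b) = a^3 + 3*a^2*b - 2*a^2 - 6*a*b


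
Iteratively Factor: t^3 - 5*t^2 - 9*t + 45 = (t + 3)*(t^2 - 8*t + 15) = (t - 5)*(t + 3)*(t - 3)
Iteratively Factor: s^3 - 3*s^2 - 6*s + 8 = (s + 2)*(s^2 - 5*s + 4) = (s - 4)*(s + 2)*(s - 1)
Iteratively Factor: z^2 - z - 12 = (z + 3)*(z - 4)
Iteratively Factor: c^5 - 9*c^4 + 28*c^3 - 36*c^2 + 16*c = (c - 4)*(c^4 - 5*c^3 + 8*c^2 - 4*c) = c*(c - 4)*(c^3 - 5*c^2 + 8*c - 4) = c*(c - 4)*(c - 2)*(c^2 - 3*c + 2) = c*(c - 4)*(c - 2)*(c - 1)*(c - 2)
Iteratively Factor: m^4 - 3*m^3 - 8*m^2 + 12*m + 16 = (m + 1)*(m^3 - 4*m^2 - 4*m + 16) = (m - 4)*(m + 1)*(m^2 - 4) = (m - 4)*(m - 2)*(m + 1)*(m + 2)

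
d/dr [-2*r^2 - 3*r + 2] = -4*r - 3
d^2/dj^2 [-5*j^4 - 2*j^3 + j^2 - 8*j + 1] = -60*j^2 - 12*j + 2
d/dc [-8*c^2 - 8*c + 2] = -16*c - 8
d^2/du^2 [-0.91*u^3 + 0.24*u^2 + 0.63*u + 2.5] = 0.48 - 5.46*u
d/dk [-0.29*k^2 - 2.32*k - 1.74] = -0.58*k - 2.32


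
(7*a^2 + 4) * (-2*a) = -14*a^3 - 8*a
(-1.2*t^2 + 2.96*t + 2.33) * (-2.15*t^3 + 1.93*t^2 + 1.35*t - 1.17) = 2.58*t^5 - 8.68*t^4 - 0.916700000000001*t^3 + 9.8969*t^2 - 0.317699999999999*t - 2.7261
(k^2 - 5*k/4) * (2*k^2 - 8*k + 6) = 2*k^4 - 21*k^3/2 + 16*k^2 - 15*k/2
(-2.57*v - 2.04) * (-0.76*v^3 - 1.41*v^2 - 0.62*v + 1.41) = 1.9532*v^4 + 5.1741*v^3 + 4.4698*v^2 - 2.3589*v - 2.8764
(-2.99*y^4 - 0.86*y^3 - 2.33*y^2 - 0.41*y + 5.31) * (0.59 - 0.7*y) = 2.093*y^5 - 1.1621*y^4 + 1.1236*y^3 - 1.0877*y^2 - 3.9589*y + 3.1329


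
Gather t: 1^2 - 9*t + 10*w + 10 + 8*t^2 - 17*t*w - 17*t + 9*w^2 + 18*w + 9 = 8*t^2 + t*(-17*w - 26) + 9*w^2 + 28*w + 20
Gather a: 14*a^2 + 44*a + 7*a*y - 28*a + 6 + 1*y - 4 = 14*a^2 + a*(7*y + 16) + y + 2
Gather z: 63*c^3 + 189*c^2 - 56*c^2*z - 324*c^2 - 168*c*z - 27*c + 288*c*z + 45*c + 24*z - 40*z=63*c^3 - 135*c^2 + 18*c + z*(-56*c^2 + 120*c - 16)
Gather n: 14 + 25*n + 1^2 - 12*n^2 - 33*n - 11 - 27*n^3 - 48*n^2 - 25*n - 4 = -27*n^3 - 60*n^2 - 33*n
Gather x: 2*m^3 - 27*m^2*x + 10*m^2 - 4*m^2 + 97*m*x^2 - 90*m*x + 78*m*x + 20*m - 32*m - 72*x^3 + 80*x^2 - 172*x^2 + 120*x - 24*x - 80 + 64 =2*m^3 + 6*m^2 - 12*m - 72*x^3 + x^2*(97*m - 92) + x*(-27*m^2 - 12*m + 96) - 16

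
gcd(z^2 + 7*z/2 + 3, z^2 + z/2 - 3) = z + 2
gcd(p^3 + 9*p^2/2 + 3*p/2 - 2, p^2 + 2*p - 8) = p + 4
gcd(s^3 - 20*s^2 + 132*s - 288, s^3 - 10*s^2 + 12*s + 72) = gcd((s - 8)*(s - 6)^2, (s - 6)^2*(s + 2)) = s^2 - 12*s + 36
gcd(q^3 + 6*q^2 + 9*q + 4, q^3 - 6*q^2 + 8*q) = 1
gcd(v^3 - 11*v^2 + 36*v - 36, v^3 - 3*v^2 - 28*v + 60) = v^2 - 8*v + 12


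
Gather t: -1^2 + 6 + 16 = 21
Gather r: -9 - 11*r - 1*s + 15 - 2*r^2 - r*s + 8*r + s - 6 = -2*r^2 + r*(-s - 3)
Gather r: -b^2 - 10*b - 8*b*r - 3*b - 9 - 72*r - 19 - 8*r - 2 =-b^2 - 13*b + r*(-8*b - 80) - 30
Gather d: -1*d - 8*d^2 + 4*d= -8*d^2 + 3*d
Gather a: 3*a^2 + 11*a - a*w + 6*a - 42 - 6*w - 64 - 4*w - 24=3*a^2 + a*(17 - w) - 10*w - 130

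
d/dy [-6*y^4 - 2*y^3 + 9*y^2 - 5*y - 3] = -24*y^3 - 6*y^2 + 18*y - 5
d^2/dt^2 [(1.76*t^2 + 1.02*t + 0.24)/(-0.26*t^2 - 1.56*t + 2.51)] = (1.289808*t^3 - 6.9888*t^2 - 4.577976*t - 31.645552)/(0.017576*t^6 + 0.316368*t^5 + 1.38918*t^4 - 2.31192*t^3 - 13.41093*t^2 + 29.484468*t - 15.813251)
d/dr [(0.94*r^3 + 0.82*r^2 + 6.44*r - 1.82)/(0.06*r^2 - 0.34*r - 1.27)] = (0.0564*r^4 - 0.6392*r^3 - 4.2466*r^2 - 1.8644*r - 8.7976)/(0.0036*r^4 - 0.0408*r^3 - 0.0368*r^2 + 0.8636*r + 1.6129)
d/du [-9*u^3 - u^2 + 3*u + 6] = -27*u^2 - 2*u + 3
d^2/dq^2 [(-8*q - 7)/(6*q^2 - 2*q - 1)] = 4*(2*(6*q - 1)^2*(8*q + 7) + (72*q + 13)*(-6*q^2 + 2*q + 1))/(-6*q^2 + 2*q + 1)^3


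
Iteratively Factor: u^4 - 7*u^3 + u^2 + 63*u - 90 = (u - 2)*(u^3 - 5*u^2 - 9*u + 45) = (u - 2)*(u + 3)*(u^2 - 8*u + 15) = (u - 5)*(u - 2)*(u + 3)*(u - 3)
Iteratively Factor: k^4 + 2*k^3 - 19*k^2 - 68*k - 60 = (k + 3)*(k^3 - k^2 - 16*k - 20) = (k + 2)*(k + 3)*(k^2 - 3*k - 10) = (k + 2)^2*(k + 3)*(k - 5)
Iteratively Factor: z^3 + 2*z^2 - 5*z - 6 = (z + 1)*(z^2 + z - 6) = (z - 2)*(z + 1)*(z + 3)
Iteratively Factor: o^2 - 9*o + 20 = (o - 4)*(o - 5)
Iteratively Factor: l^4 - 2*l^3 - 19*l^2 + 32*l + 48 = (l + 4)*(l^3 - 6*l^2 + 5*l + 12) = (l - 3)*(l + 4)*(l^2 - 3*l - 4) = (l - 4)*(l - 3)*(l + 4)*(l + 1)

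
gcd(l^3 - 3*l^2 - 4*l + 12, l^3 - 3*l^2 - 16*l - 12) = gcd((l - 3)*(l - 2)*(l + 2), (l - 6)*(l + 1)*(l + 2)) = l + 2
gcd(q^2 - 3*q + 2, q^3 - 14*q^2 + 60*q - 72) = q - 2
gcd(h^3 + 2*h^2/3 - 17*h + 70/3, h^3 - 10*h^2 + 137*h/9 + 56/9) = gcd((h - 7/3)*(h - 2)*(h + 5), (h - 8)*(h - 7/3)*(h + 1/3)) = h - 7/3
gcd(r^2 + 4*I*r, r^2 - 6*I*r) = r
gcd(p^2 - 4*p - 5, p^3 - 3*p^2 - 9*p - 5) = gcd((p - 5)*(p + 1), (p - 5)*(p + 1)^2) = p^2 - 4*p - 5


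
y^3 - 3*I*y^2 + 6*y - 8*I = (y - 4*I)*(y - I)*(y + 2*I)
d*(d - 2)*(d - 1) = d^3 - 3*d^2 + 2*d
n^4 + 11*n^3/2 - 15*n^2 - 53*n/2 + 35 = (n - 5/2)*(n - 1)*(n + 2)*(n + 7)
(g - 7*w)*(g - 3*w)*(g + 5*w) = g^3 - 5*g^2*w - 29*g*w^2 + 105*w^3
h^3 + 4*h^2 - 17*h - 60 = (h - 4)*(h + 3)*(h + 5)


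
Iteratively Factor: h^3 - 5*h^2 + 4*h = (h - 4)*(h^2 - h) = (h - 4)*(h - 1)*(h)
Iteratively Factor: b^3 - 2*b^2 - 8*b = (b + 2)*(b^2 - 4*b) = b*(b + 2)*(b - 4)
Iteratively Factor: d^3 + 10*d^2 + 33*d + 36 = (d + 3)*(d^2 + 7*d + 12) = (d + 3)*(d + 4)*(d + 3)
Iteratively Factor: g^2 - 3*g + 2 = (g - 1)*(g - 2)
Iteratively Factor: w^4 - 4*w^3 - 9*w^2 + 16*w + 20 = (w + 2)*(w^3 - 6*w^2 + 3*w + 10) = (w - 5)*(w + 2)*(w^2 - w - 2) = (w - 5)*(w + 1)*(w + 2)*(w - 2)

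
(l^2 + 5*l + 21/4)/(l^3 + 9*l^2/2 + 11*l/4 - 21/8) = 2/(2*l - 1)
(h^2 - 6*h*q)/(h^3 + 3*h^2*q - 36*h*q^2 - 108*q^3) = h/(h^2 + 9*h*q + 18*q^2)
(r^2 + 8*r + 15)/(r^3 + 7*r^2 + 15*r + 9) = (r + 5)/(r^2 + 4*r + 3)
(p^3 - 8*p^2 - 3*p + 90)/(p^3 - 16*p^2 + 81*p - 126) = (p^2 - 2*p - 15)/(p^2 - 10*p + 21)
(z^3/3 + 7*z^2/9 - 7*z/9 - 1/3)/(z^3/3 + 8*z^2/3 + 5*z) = (3*z^2 - 2*z - 1)/(3*z*(z + 5))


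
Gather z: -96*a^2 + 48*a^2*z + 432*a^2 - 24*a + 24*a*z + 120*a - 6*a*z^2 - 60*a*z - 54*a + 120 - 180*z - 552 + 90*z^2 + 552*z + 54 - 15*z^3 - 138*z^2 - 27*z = 336*a^2 + 42*a - 15*z^3 + z^2*(-6*a - 48) + z*(48*a^2 - 36*a + 345) - 378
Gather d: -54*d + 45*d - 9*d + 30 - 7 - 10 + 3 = 16 - 18*d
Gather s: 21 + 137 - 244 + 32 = -54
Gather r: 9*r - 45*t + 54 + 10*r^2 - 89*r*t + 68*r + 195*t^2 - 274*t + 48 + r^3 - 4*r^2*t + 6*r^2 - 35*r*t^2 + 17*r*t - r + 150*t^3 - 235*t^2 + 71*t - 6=r^3 + r^2*(16 - 4*t) + r*(-35*t^2 - 72*t + 76) + 150*t^3 - 40*t^2 - 248*t + 96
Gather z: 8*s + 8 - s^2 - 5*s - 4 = -s^2 + 3*s + 4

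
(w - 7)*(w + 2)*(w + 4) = w^3 - w^2 - 34*w - 56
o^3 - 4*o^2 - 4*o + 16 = (o - 4)*(o - 2)*(o + 2)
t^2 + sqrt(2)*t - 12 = (t - 2*sqrt(2))*(t + 3*sqrt(2))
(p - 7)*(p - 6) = p^2 - 13*p + 42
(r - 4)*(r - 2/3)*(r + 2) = r^3 - 8*r^2/3 - 20*r/3 + 16/3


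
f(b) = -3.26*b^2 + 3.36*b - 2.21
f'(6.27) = -37.52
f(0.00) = -2.21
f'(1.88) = -8.90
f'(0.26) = 1.66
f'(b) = 3.36 - 6.52*b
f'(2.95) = -15.87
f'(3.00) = -16.20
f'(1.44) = -6.03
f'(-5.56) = 39.61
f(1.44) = -4.13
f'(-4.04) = 29.70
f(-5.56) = -121.67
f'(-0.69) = 7.86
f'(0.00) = 3.36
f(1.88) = -7.42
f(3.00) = -21.47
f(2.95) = -20.67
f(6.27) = -109.30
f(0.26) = -1.56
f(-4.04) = -68.99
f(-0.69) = -6.08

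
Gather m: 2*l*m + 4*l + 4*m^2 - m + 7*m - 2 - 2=4*l + 4*m^2 + m*(2*l + 6) - 4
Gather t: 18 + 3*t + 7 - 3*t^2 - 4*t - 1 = -3*t^2 - t + 24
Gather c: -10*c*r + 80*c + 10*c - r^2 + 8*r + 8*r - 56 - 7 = c*(90 - 10*r) - r^2 + 16*r - 63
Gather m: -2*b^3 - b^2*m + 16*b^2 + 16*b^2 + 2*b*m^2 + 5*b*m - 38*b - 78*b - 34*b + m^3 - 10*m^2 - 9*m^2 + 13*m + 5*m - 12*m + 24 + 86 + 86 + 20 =-2*b^3 + 32*b^2 - 150*b + m^3 + m^2*(2*b - 19) + m*(-b^2 + 5*b + 6) + 216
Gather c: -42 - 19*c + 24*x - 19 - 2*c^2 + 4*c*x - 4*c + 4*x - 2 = -2*c^2 + c*(4*x - 23) + 28*x - 63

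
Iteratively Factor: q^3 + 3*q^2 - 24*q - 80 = (q + 4)*(q^2 - q - 20) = (q + 4)^2*(q - 5)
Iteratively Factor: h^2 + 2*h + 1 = (h + 1)*(h + 1)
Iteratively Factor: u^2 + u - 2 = (u - 1)*(u + 2)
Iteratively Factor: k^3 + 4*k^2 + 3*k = (k + 1)*(k^2 + 3*k) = (k + 1)*(k + 3)*(k)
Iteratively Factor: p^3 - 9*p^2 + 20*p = (p - 4)*(p^2 - 5*p) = (p - 5)*(p - 4)*(p)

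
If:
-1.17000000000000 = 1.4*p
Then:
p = -0.84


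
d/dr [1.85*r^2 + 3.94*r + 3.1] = 3.7*r + 3.94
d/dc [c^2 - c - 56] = 2*c - 1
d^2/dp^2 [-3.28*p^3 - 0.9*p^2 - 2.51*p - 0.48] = -19.68*p - 1.8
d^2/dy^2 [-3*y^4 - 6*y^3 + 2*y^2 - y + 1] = -36*y^2 - 36*y + 4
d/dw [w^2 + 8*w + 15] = 2*w + 8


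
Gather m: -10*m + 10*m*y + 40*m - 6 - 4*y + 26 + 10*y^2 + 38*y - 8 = m*(10*y + 30) + 10*y^2 + 34*y + 12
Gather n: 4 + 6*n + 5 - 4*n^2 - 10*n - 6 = -4*n^2 - 4*n + 3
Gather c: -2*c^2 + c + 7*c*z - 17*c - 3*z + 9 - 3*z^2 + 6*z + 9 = -2*c^2 + c*(7*z - 16) - 3*z^2 + 3*z + 18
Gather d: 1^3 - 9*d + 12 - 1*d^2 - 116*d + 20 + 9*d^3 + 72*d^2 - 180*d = 9*d^3 + 71*d^2 - 305*d + 33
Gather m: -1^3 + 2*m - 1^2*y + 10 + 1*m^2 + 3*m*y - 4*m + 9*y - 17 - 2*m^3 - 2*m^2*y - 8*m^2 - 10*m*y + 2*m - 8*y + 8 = -2*m^3 + m^2*(-2*y - 7) - 7*m*y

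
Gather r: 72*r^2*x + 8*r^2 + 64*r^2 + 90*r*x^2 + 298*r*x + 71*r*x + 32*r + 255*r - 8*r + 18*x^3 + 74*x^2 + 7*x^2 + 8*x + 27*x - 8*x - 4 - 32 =r^2*(72*x + 72) + r*(90*x^2 + 369*x + 279) + 18*x^3 + 81*x^2 + 27*x - 36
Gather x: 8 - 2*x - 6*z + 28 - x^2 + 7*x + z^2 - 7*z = -x^2 + 5*x + z^2 - 13*z + 36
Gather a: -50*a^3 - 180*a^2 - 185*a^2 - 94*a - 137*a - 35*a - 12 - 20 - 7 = -50*a^3 - 365*a^2 - 266*a - 39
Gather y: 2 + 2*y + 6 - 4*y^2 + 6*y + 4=-4*y^2 + 8*y + 12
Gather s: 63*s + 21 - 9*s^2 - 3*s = -9*s^2 + 60*s + 21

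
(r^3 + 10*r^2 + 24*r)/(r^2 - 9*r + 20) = r*(r^2 + 10*r + 24)/(r^2 - 9*r + 20)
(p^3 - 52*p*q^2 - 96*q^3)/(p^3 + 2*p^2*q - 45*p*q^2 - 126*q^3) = (p^2 - 6*p*q - 16*q^2)/(p^2 - 4*p*q - 21*q^2)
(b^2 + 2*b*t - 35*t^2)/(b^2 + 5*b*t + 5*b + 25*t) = (b^2 + 2*b*t - 35*t^2)/(b^2 + 5*b*t + 5*b + 25*t)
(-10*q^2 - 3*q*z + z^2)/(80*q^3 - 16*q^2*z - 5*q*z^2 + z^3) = (2*q + z)/(-16*q^2 + z^2)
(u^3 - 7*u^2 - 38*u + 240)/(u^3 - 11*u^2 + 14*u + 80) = (u + 6)/(u + 2)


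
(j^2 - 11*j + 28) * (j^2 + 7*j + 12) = j^4 - 4*j^3 - 37*j^2 + 64*j + 336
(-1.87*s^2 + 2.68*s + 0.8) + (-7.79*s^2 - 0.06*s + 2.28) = -9.66*s^2 + 2.62*s + 3.08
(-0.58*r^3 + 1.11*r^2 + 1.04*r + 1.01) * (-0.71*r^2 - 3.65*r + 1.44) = 0.4118*r^5 + 1.3289*r^4 - 5.6251*r^3 - 2.9147*r^2 - 2.1889*r + 1.4544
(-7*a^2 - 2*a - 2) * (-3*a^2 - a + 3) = 21*a^4 + 13*a^3 - 13*a^2 - 4*a - 6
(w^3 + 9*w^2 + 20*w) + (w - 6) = w^3 + 9*w^2 + 21*w - 6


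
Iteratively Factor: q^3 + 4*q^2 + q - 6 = (q + 2)*(q^2 + 2*q - 3) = (q - 1)*(q + 2)*(q + 3)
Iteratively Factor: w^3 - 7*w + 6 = (w - 2)*(w^2 + 2*w - 3) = (w - 2)*(w - 1)*(w + 3)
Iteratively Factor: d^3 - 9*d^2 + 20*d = (d)*(d^2 - 9*d + 20) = d*(d - 5)*(d - 4)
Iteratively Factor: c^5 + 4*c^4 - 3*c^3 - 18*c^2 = (c)*(c^4 + 4*c^3 - 3*c^2 - 18*c) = c*(c + 3)*(c^3 + c^2 - 6*c) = c*(c - 2)*(c + 3)*(c^2 + 3*c) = c*(c - 2)*(c + 3)^2*(c)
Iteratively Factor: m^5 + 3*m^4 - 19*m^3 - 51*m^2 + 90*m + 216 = (m - 3)*(m^4 + 6*m^3 - m^2 - 54*m - 72) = (m - 3)^2*(m^3 + 9*m^2 + 26*m + 24) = (m - 3)^2*(m + 3)*(m^2 + 6*m + 8) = (m - 3)^2*(m + 3)*(m + 4)*(m + 2)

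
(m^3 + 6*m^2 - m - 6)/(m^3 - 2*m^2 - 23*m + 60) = (m^3 + 6*m^2 - m - 6)/(m^3 - 2*m^2 - 23*m + 60)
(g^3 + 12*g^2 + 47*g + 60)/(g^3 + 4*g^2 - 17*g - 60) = (g + 4)/(g - 4)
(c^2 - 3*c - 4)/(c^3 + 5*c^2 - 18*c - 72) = (c + 1)/(c^2 + 9*c + 18)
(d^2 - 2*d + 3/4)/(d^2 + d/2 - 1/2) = (d - 3/2)/(d + 1)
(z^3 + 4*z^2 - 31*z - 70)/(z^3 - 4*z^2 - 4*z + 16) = (z^2 + 2*z - 35)/(z^2 - 6*z + 8)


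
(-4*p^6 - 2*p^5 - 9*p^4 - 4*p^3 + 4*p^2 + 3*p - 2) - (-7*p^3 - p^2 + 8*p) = -4*p^6 - 2*p^5 - 9*p^4 + 3*p^3 + 5*p^2 - 5*p - 2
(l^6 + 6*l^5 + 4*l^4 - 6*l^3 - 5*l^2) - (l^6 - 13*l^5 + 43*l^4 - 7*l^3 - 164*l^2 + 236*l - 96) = 19*l^5 - 39*l^4 + l^3 + 159*l^2 - 236*l + 96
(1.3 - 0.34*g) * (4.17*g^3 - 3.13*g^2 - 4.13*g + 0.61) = -1.4178*g^4 + 6.4852*g^3 - 2.6648*g^2 - 5.5764*g + 0.793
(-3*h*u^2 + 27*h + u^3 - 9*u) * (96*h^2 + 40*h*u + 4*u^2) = -288*h^3*u^2 + 2592*h^3 - 24*h^2*u^3 + 216*h^2*u + 28*h*u^4 - 252*h*u^2 + 4*u^5 - 36*u^3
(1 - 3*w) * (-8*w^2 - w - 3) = 24*w^3 - 5*w^2 + 8*w - 3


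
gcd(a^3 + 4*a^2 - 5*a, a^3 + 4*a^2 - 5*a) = a^3 + 4*a^2 - 5*a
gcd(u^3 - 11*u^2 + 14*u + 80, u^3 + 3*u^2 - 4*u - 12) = u + 2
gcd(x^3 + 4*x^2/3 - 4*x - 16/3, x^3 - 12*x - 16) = x + 2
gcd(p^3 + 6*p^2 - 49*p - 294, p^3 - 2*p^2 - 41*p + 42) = p^2 - p - 42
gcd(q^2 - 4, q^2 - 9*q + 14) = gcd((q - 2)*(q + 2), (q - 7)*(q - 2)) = q - 2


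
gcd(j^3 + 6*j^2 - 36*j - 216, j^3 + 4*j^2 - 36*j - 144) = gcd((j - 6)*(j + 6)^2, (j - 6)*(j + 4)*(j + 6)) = j^2 - 36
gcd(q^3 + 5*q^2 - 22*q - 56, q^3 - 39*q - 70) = q + 2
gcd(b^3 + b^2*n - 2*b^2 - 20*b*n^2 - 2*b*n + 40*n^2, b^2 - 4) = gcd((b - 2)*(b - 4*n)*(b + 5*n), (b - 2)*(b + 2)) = b - 2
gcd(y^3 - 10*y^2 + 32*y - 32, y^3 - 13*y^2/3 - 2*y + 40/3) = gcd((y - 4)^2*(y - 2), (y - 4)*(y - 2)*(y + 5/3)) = y^2 - 6*y + 8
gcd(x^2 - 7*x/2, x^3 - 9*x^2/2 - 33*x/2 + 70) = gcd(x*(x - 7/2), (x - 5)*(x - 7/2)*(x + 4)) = x - 7/2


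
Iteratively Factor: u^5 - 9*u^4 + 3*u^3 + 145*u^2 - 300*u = (u - 5)*(u^4 - 4*u^3 - 17*u^2 + 60*u) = (u - 5)*(u - 3)*(u^3 - u^2 - 20*u) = (u - 5)^2*(u - 3)*(u^2 + 4*u) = (u - 5)^2*(u - 3)*(u + 4)*(u)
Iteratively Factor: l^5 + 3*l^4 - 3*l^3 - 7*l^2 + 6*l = (l - 1)*(l^4 + 4*l^3 + l^2 - 6*l) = (l - 1)^2*(l^3 + 5*l^2 + 6*l) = (l - 1)^2*(l + 2)*(l^2 + 3*l) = l*(l - 1)^2*(l + 2)*(l + 3)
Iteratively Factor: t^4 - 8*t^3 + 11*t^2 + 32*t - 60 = (t - 3)*(t^3 - 5*t^2 - 4*t + 20) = (t - 5)*(t - 3)*(t^2 - 4) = (t - 5)*(t - 3)*(t - 2)*(t + 2)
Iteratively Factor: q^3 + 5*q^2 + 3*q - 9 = (q + 3)*(q^2 + 2*q - 3) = (q + 3)^2*(q - 1)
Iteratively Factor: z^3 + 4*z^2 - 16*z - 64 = (z + 4)*(z^2 - 16) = (z + 4)^2*(z - 4)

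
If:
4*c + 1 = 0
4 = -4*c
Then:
No Solution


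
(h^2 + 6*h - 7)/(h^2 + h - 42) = (h - 1)/(h - 6)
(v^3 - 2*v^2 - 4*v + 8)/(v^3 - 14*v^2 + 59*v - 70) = (v^2 - 4)/(v^2 - 12*v + 35)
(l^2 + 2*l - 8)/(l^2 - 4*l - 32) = (l - 2)/(l - 8)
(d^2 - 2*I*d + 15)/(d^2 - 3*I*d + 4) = (d^2 - 2*I*d + 15)/(d^2 - 3*I*d + 4)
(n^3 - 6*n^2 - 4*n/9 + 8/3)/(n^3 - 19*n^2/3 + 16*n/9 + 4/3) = (3*n + 2)/(3*n + 1)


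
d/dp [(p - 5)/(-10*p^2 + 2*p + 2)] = (-5*p^2 + p + (p - 5)*(10*p - 1) + 1)/(2*(-5*p^2 + p + 1)^2)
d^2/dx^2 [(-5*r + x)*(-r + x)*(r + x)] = -10*r + 6*x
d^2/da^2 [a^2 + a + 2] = 2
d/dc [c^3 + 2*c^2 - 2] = c*(3*c + 4)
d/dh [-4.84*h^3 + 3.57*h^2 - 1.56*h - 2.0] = -14.52*h^2 + 7.14*h - 1.56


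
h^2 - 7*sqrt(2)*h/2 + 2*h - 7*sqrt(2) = (h + 2)*(h - 7*sqrt(2)/2)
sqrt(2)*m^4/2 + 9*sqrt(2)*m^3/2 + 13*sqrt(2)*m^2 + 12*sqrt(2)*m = m*(m + 3)*(m + 4)*(sqrt(2)*m/2 + sqrt(2))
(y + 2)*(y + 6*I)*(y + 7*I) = y^3 + 2*y^2 + 13*I*y^2 - 42*y + 26*I*y - 84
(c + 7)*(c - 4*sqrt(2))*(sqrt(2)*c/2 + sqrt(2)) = sqrt(2)*c^3/2 - 4*c^2 + 9*sqrt(2)*c^2/2 - 36*c + 7*sqrt(2)*c - 56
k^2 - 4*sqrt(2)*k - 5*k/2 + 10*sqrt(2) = (k - 5/2)*(k - 4*sqrt(2))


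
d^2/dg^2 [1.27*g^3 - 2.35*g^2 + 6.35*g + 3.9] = 7.62*g - 4.7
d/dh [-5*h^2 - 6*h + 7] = -10*h - 6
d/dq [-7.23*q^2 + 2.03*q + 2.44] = 2.03 - 14.46*q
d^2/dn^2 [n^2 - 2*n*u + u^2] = 2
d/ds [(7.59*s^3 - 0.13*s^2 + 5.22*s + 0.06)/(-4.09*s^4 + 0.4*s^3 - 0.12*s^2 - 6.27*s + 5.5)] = (31.0431*s^6 - 1.0634*s^5 + 63.1906*s^4 - 98.373*s^3 + 126.6045*s^2 - 1.4156*s + 29.0862)/(16.7281*s^8 - 3.272*s^7 + 1.1416*s^6 + 51.1926*s^5 - 49.9916*s^4 + 5.9048*s^3 + 37.9929*s^2 - 68.97*s + 30.25)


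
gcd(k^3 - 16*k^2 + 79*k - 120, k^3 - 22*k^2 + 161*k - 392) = k - 8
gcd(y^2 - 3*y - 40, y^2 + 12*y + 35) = y + 5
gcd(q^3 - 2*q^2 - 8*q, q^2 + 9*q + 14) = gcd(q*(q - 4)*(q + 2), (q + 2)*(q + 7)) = q + 2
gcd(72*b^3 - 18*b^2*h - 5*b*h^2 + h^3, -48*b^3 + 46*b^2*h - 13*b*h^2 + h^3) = 3*b - h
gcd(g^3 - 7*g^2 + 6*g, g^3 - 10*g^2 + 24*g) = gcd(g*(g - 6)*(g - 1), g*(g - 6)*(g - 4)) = g^2 - 6*g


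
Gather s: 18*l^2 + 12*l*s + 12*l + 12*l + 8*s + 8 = 18*l^2 + 24*l + s*(12*l + 8) + 8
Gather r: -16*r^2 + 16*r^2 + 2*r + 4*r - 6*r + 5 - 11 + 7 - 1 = 0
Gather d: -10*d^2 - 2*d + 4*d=-10*d^2 + 2*d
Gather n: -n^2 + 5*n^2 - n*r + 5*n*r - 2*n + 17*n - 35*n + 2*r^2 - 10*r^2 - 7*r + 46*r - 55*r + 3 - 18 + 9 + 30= 4*n^2 + n*(4*r - 20) - 8*r^2 - 16*r + 24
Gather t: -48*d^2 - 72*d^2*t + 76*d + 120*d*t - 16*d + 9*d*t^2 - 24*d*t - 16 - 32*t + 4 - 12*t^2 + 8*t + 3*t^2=-48*d^2 + 60*d + t^2*(9*d - 9) + t*(-72*d^2 + 96*d - 24) - 12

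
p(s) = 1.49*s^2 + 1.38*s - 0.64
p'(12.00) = 37.14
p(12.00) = 230.48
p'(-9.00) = -25.44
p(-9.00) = 107.63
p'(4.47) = 14.70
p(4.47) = 35.30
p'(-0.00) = 1.38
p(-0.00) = -0.64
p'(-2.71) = -6.70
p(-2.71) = 6.56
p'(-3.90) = -10.24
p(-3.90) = 16.64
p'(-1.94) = -4.40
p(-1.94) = 2.29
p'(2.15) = 7.79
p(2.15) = 9.21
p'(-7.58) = -21.21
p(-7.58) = 74.51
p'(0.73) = 3.56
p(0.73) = 1.16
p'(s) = 2.98*s + 1.38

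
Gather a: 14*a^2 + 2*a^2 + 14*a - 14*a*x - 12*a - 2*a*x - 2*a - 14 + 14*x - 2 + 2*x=16*a^2 - 16*a*x + 16*x - 16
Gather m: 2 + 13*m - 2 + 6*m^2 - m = 6*m^2 + 12*m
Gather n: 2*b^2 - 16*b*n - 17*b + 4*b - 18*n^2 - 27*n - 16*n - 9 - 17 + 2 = 2*b^2 - 13*b - 18*n^2 + n*(-16*b - 43) - 24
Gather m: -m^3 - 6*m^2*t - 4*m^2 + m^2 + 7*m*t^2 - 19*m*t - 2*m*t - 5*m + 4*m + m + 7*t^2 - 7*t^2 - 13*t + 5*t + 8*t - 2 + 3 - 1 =-m^3 + m^2*(-6*t - 3) + m*(7*t^2 - 21*t)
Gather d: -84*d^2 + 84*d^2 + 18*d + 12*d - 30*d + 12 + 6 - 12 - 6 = 0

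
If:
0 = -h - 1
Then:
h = -1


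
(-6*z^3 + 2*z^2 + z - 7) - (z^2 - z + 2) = -6*z^3 + z^2 + 2*z - 9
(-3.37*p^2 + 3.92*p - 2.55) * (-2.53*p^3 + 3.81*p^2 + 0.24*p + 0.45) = 8.5261*p^5 - 22.7573*p^4 + 20.5779*p^3 - 10.2912*p^2 + 1.152*p - 1.1475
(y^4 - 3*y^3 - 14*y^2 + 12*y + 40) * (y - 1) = y^5 - 4*y^4 - 11*y^3 + 26*y^2 + 28*y - 40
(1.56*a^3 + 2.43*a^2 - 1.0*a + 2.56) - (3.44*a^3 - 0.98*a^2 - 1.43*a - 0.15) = -1.88*a^3 + 3.41*a^2 + 0.43*a + 2.71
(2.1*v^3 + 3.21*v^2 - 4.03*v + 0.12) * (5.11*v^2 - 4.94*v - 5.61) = 10.731*v^5 + 6.0291*v^4 - 48.2317*v^3 + 2.5133*v^2 + 22.0155*v - 0.6732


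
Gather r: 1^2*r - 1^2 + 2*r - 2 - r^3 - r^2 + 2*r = -r^3 - r^2 + 5*r - 3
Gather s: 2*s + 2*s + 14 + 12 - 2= 4*s + 24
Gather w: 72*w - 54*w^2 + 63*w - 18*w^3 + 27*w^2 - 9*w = -18*w^3 - 27*w^2 + 126*w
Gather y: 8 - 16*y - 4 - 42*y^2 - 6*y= -42*y^2 - 22*y + 4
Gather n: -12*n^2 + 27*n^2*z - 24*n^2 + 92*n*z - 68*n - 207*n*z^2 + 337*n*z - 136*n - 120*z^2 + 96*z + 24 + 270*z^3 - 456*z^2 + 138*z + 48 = n^2*(27*z - 36) + n*(-207*z^2 + 429*z - 204) + 270*z^3 - 576*z^2 + 234*z + 72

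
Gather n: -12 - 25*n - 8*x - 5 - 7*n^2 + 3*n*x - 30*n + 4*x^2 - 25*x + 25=-7*n^2 + n*(3*x - 55) + 4*x^2 - 33*x + 8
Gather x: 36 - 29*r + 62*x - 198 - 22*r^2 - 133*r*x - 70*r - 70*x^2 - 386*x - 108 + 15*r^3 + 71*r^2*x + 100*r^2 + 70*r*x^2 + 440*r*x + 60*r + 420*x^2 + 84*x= 15*r^3 + 78*r^2 - 39*r + x^2*(70*r + 350) + x*(71*r^2 + 307*r - 240) - 270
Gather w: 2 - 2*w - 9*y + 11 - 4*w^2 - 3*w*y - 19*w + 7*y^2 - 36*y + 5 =-4*w^2 + w*(-3*y - 21) + 7*y^2 - 45*y + 18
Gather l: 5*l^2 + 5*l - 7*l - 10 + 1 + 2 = 5*l^2 - 2*l - 7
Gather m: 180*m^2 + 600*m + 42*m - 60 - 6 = 180*m^2 + 642*m - 66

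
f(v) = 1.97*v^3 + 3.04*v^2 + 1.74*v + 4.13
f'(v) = 5.91*v^2 + 6.08*v + 1.74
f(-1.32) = 2.60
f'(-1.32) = 4.01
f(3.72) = 154.08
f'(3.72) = 106.14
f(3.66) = 147.81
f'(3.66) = 103.16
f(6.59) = 711.41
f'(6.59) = 298.47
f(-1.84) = -1.05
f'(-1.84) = 10.56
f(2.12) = 40.25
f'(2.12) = 41.19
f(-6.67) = -456.81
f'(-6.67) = 224.12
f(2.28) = 47.25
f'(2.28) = 46.32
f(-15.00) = -5986.72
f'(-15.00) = 1240.29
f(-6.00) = -322.39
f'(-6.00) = 178.02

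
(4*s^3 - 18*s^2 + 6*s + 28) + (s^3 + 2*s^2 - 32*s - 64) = 5*s^3 - 16*s^2 - 26*s - 36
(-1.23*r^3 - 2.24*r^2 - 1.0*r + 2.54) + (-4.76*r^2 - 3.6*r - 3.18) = -1.23*r^3 - 7.0*r^2 - 4.6*r - 0.64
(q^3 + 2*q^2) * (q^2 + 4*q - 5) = q^5 + 6*q^4 + 3*q^3 - 10*q^2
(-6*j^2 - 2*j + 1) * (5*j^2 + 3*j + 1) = -30*j^4 - 28*j^3 - 7*j^2 + j + 1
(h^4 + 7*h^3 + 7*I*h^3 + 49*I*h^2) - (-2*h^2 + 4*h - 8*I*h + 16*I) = h^4 + 7*h^3 + 7*I*h^3 + 2*h^2 + 49*I*h^2 - 4*h + 8*I*h - 16*I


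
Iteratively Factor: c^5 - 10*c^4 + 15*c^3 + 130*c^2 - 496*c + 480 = (c - 5)*(c^4 - 5*c^3 - 10*c^2 + 80*c - 96) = (c - 5)*(c - 2)*(c^3 - 3*c^2 - 16*c + 48) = (c - 5)*(c - 2)*(c + 4)*(c^2 - 7*c + 12) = (c - 5)*(c - 4)*(c - 2)*(c + 4)*(c - 3)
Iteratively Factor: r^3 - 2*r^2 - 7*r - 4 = (r + 1)*(r^2 - 3*r - 4) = (r + 1)^2*(r - 4)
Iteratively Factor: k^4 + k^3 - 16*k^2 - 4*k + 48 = (k - 2)*(k^3 + 3*k^2 - 10*k - 24) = (k - 2)*(k + 4)*(k^2 - k - 6) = (k - 2)*(k + 2)*(k + 4)*(k - 3)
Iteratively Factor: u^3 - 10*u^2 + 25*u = (u)*(u^2 - 10*u + 25) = u*(u - 5)*(u - 5)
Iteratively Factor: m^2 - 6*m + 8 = (m - 2)*(m - 4)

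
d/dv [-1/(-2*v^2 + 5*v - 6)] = (5 - 4*v)/(2*v^2 - 5*v + 6)^2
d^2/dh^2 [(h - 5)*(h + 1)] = 2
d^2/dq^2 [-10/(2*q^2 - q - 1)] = 20*(-4*q^2 + 2*q + (4*q - 1)^2 + 2)/(-2*q^2 + q + 1)^3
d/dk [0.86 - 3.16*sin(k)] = -3.16*cos(k)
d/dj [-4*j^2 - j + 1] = -8*j - 1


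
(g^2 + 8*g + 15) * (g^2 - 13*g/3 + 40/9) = g^4 + 11*g^3/3 - 137*g^2/9 - 265*g/9 + 200/3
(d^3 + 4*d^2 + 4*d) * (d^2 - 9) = d^5 + 4*d^4 - 5*d^3 - 36*d^2 - 36*d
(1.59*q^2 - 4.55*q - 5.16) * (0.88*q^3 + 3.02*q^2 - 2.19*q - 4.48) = 1.3992*q^5 + 0.797800000000001*q^4 - 21.7639*q^3 - 12.7419*q^2 + 31.6844*q + 23.1168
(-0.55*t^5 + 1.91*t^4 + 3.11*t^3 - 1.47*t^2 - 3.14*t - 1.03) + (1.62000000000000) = -0.55*t^5 + 1.91*t^4 + 3.11*t^3 - 1.47*t^2 - 3.14*t + 0.59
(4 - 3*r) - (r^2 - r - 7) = -r^2 - 2*r + 11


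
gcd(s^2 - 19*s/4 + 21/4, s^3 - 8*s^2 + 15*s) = s - 3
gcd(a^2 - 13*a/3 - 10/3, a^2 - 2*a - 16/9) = a + 2/3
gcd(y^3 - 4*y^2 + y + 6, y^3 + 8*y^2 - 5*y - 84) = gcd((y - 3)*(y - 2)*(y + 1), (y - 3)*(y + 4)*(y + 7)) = y - 3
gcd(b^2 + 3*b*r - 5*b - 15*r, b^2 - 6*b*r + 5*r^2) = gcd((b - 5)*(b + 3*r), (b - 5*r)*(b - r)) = 1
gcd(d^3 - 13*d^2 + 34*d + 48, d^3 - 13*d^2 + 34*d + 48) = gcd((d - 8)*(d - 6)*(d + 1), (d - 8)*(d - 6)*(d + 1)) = d^3 - 13*d^2 + 34*d + 48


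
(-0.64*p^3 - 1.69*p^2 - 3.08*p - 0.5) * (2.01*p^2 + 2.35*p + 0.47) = -1.2864*p^5 - 4.9009*p^4 - 10.4631*p^3 - 9.0373*p^2 - 2.6226*p - 0.235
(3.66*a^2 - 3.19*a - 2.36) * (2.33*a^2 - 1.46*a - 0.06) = 8.5278*a^4 - 12.7763*a^3 - 1.061*a^2 + 3.637*a + 0.1416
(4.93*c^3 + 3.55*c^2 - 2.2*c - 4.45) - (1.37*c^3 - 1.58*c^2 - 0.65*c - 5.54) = 3.56*c^3 + 5.13*c^2 - 1.55*c + 1.09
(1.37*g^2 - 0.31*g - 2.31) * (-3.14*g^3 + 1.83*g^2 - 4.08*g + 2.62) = -4.3018*g^5 + 3.4805*g^4 + 1.0965*g^3 + 0.6269*g^2 + 8.6126*g - 6.0522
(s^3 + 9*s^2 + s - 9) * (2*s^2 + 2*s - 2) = 2*s^5 + 20*s^4 + 18*s^3 - 34*s^2 - 20*s + 18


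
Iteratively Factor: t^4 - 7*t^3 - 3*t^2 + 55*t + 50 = (t + 2)*(t^3 - 9*t^2 + 15*t + 25) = (t + 1)*(t + 2)*(t^2 - 10*t + 25) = (t - 5)*(t + 1)*(t + 2)*(t - 5)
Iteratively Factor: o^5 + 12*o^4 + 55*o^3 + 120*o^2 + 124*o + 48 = (o + 3)*(o^4 + 9*o^3 + 28*o^2 + 36*o + 16) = (o + 2)*(o + 3)*(o^3 + 7*o^2 + 14*o + 8) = (o + 2)^2*(o + 3)*(o^2 + 5*o + 4) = (o + 1)*(o + 2)^2*(o + 3)*(o + 4)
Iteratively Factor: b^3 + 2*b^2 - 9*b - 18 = (b - 3)*(b^2 + 5*b + 6) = (b - 3)*(b + 2)*(b + 3)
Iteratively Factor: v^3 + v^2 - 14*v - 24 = (v + 2)*(v^2 - v - 12) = (v + 2)*(v + 3)*(v - 4)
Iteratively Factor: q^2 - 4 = (q - 2)*(q + 2)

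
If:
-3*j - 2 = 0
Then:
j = -2/3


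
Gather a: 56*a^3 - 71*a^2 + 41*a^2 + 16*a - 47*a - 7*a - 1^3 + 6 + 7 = 56*a^3 - 30*a^2 - 38*a + 12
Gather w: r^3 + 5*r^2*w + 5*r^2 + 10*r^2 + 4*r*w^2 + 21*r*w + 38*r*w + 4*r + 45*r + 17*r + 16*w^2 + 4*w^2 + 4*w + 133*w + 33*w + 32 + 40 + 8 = r^3 + 15*r^2 + 66*r + w^2*(4*r + 20) + w*(5*r^2 + 59*r + 170) + 80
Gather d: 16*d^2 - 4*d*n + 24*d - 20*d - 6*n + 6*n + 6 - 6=16*d^2 + d*(4 - 4*n)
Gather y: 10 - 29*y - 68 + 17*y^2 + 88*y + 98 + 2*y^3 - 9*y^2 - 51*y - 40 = 2*y^3 + 8*y^2 + 8*y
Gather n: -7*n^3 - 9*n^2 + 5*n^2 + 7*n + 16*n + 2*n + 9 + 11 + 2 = -7*n^3 - 4*n^2 + 25*n + 22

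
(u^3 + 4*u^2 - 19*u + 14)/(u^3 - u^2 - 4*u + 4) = (u + 7)/(u + 2)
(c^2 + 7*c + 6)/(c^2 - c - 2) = (c + 6)/(c - 2)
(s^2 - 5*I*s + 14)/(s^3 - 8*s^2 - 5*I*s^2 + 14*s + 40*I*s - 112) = 1/(s - 8)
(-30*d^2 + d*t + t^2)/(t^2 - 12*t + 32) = (-30*d^2 + d*t + t^2)/(t^2 - 12*t + 32)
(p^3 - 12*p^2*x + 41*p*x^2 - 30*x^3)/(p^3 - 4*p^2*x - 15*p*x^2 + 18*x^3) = (p - 5*x)/(p + 3*x)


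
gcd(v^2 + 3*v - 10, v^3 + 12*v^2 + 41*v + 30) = v + 5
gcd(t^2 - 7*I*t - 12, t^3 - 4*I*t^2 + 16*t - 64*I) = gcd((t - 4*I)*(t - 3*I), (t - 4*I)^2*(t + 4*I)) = t - 4*I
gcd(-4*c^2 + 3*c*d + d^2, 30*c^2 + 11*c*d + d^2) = 1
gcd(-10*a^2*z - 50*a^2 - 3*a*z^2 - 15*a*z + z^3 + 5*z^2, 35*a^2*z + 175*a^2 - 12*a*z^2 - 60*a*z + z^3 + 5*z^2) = -5*a*z - 25*a + z^2 + 5*z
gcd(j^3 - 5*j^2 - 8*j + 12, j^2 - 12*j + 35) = 1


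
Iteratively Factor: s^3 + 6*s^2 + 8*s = (s + 4)*(s^2 + 2*s) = (s + 2)*(s + 4)*(s)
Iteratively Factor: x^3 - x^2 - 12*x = (x)*(x^2 - x - 12) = x*(x + 3)*(x - 4)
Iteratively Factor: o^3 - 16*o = (o + 4)*(o^2 - 4*o) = o*(o + 4)*(o - 4)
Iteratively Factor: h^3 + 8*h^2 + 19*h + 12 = (h + 1)*(h^2 + 7*h + 12) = (h + 1)*(h + 4)*(h + 3)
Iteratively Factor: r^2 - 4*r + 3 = (r - 1)*(r - 3)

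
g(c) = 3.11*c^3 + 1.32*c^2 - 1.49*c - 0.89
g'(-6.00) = 318.55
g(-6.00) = -616.19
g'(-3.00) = 74.56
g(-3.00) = -68.51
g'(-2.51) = 50.66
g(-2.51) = -38.01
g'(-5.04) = 222.20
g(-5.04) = -358.01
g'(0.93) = 9.03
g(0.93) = 1.37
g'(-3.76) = 120.49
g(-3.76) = -141.95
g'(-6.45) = 369.63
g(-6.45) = -770.89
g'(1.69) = 29.62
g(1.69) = 15.37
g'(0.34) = 0.49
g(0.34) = -1.12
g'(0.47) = 1.81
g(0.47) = -0.98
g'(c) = 9.33*c^2 + 2.64*c - 1.49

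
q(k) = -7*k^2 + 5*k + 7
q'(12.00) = -163.00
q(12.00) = -941.00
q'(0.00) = 5.00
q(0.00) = 7.00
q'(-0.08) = 6.12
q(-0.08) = 6.56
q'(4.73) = -61.22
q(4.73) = -125.96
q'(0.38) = -0.32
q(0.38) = 7.89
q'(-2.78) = 43.92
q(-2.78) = -61.00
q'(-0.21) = 7.94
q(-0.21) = 5.64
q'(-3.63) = 55.82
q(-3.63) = -103.39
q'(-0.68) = 14.52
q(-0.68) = 0.36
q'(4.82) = -62.48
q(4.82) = -131.53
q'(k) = 5 - 14*k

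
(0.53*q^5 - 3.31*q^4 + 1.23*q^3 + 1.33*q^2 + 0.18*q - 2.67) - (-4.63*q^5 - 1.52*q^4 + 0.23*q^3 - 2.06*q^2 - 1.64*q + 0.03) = 5.16*q^5 - 1.79*q^4 + 1.0*q^3 + 3.39*q^2 + 1.82*q - 2.7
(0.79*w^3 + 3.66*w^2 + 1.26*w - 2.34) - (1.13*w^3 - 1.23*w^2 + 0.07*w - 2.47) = -0.34*w^3 + 4.89*w^2 + 1.19*w + 0.13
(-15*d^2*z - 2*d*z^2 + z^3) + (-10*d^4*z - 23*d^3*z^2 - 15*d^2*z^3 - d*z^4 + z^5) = -10*d^4*z - 23*d^3*z^2 - 15*d^2*z^3 - 15*d^2*z - d*z^4 - 2*d*z^2 + z^5 + z^3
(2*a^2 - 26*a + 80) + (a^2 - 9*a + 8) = 3*a^2 - 35*a + 88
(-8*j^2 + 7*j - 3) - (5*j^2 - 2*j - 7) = -13*j^2 + 9*j + 4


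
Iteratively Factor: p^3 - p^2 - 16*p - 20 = (p + 2)*(p^2 - 3*p - 10) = (p + 2)^2*(p - 5)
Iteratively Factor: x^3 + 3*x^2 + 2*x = (x)*(x^2 + 3*x + 2) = x*(x + 2)*(x + 1)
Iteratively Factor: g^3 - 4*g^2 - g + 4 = (g - 1)*(g^2 - 3*g - 4) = (g - 1)*(g + 1)*(g - 4)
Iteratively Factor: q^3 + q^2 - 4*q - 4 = (q + 2)*(q^2 - q - 2) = (q - 2)*(q + 2)*(q + 1)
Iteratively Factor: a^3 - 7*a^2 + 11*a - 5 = (a - 1)*(a^2 - 6*a + 5) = (a - 1)^2*(a - 5)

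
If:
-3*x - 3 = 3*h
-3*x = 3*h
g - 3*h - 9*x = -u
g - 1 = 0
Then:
No Solution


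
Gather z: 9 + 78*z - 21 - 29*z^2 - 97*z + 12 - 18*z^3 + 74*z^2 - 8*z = -18*z^3 + 45*z^2 - 27*z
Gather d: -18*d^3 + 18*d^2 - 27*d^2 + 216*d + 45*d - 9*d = -18*d^3 - 9*d^2 + 252*d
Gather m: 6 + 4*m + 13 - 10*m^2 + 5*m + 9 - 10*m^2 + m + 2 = -20*m^2 + 10*m + 30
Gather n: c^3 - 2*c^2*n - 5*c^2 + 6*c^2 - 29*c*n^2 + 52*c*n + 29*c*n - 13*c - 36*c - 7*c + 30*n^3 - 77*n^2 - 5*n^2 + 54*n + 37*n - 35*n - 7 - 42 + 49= c^3 + c^2 - 56*c + 30*n^3 + n^2*(-29*c - 82) + n*(-2*c^2 + 81*c + 56)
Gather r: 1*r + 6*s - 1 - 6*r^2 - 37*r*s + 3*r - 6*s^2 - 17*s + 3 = -6*r^2 + r*(4 - 37*s) - 6*s^2 - 11*s + 2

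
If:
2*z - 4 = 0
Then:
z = 2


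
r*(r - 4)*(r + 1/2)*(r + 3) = r^4 - r^3/2 - 25*r^2/2 - 6*r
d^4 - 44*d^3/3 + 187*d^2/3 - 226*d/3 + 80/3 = (d - 8)*(d - 5)*(d - 1)*(d - 2/3)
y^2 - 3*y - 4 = (y - 4)*(y + 1)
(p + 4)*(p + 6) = p^2 + 10*p + 24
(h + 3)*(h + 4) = h^2 + 7*h + 12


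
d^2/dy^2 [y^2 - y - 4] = 2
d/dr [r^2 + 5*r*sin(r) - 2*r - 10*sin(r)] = 5*r*cos(r) + 2*r + 5*sin(r) - 10*cos(r) - 2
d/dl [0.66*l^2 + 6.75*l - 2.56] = 1.32*l + 6.75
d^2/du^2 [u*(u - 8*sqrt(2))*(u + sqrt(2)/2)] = 6*u - 15*sqrt(2)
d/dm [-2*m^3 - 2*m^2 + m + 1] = -6*m^2 - 4*m + 1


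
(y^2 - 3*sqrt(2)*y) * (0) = 0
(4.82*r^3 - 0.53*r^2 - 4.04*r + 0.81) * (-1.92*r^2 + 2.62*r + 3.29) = -9.2544*r^5 + 13.646*r^4 + 22.226*r^3 - 13.8837*r^2 - 11.1694*r + 2.6649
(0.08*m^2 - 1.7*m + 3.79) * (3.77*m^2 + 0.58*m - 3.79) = 0.3016*m^4 - 6.3626*m^3 + 12.9991*m^2 + 8.6412*m - 14.3641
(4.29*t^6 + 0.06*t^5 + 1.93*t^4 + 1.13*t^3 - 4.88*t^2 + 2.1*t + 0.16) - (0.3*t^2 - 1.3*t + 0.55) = 4.29*t^6 + 0.06*t^5 + 1.93*t^4 + 1.13*t^3 - 5.18*t^2 + 3.4*t - 0.39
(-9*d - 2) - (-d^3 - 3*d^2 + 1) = d^3 + 3*d^2 - 9*d - 3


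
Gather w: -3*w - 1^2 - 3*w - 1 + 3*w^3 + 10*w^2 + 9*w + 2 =3*w^3 + 10*w^2 + 3*w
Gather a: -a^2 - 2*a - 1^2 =-a^2 - 2*a - 1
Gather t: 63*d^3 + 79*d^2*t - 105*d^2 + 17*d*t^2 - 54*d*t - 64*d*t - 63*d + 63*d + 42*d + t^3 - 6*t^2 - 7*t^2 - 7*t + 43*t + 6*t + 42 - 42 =63*d^3 - 105*d^2 + 42*d + t^3 + t^2*(17*d - 13) + t*(79*d^2 - 118*d + 42)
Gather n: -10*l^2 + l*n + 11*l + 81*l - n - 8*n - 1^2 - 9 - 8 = -10*l^2 + 92*l + n*(l - 9) - 18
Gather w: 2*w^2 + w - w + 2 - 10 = 2*w^2 - 8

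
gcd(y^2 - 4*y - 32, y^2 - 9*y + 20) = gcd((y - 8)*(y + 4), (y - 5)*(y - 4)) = 1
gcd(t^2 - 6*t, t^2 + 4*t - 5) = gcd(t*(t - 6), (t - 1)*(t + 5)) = 1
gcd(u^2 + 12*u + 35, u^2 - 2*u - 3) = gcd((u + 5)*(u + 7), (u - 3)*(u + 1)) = 1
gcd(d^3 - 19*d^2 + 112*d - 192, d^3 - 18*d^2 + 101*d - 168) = d^2 - 11*d + 24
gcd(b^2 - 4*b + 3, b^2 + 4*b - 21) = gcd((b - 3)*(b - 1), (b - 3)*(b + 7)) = b - 3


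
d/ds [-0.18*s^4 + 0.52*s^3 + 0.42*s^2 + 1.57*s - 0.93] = -0.72*s^3 + 1.56*s^2 + 0.84*s + 1.57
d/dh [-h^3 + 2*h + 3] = 2 - 3*h^2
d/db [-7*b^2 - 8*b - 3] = -14*b - 8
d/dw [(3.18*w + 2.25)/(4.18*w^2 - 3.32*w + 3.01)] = (-13.2924*w^2 - 18.81*w + 17.0418)/(17.4724*w^4 - 27.7552*w^3 + 36.186*w^2 - 19.9864*w + 9.0601)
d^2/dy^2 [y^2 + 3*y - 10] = 2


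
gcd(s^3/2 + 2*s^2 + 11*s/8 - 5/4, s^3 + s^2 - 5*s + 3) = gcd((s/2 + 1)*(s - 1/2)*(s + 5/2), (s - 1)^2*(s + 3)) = 1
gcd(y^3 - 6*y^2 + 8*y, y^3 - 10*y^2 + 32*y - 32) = y^2 - 6*y + 8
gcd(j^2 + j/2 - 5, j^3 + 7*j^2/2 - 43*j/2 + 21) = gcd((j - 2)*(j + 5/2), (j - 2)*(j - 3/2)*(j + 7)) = j - 2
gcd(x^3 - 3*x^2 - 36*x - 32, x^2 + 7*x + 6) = x + 1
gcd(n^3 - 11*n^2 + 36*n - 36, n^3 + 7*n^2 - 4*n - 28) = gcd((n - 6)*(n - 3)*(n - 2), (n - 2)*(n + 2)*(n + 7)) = n - 2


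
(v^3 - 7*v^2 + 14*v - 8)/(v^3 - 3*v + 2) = (v^2 - 6*v + 8)/(v^2 + v - 2)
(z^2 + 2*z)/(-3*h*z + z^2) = (z + 2)/(-3*h + z)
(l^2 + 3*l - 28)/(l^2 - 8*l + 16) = (l + 7)/(l - 4)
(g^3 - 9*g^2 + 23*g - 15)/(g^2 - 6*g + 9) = (g^2 - 6*g + 5)/(g - 3)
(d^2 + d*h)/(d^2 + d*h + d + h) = d/(d + 1)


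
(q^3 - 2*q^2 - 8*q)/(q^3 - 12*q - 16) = q/(q + 2)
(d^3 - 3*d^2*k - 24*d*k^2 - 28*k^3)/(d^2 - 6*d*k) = (d^3 - 3*d^2*k - 24*d*k^2 - 28*k^3)/(d*(d - 6*k))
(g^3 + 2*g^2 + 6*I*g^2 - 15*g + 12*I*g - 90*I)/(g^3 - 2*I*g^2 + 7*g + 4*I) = (g^3 + g^2*(2 + 6*I) + g*(-15 + 12*I) - 90*I)/(g^3 - 2*I*g^2 + 7*g + 4*I)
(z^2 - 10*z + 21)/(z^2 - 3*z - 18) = (-z^2 + 10*z - 21)/(-z^2 + 3*z + 18)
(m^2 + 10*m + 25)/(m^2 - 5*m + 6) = (m^2 + 10*m + 25)/(m^2 - 5*m + 6)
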